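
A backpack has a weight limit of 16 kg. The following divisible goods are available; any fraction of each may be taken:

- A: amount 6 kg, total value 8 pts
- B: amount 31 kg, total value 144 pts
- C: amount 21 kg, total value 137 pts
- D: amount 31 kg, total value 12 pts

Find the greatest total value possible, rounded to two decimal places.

104.38

Take in order of value per unit:
- C (137/21 per unit): 16 of 21 → value 16×137/21 = 104.3810, running total 104.38
Total 104.38.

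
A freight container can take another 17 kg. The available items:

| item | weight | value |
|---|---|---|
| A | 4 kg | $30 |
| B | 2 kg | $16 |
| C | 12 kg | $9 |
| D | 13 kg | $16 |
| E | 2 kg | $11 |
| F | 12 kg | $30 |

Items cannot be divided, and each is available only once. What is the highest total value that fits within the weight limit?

$60

Check high-value combinations within 17 kg:
- A+F: weight 4+12=16, value 30+30=60
- A+B+E: weight 4+2+2=8, value 30+16+11=57
- B+E+F: weight 2+2+12=16, value 16+11+30=57
- A+B: weight 4+2=6, value 30+16=46
- B+F: weight 2+12=14, value 16+30=46
Best: $60.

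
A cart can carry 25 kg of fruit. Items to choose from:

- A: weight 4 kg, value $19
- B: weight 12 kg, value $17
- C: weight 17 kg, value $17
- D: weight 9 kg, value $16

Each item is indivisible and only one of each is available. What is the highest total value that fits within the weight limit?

Check high-value combinations within 25 kg:
- A+B+D: weight 4+12+9=25, value 19+17+16=52
- A+B: weight 4+12=16, value 19+17=36
- A+C: weight 4+17=21, value 19+17=36
- A+D: weight 4+9=13, value 19+16=35
- B+D: weight 12+9=21, value 17+16=33
Best: $52.

$52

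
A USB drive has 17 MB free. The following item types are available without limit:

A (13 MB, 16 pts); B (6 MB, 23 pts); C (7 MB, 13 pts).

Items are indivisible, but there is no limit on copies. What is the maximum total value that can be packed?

Best value-per-unit is B at 23/6, and filling with it alone uses size 2×6=12. No mix of the others beats 2×23 = 46.

46 pts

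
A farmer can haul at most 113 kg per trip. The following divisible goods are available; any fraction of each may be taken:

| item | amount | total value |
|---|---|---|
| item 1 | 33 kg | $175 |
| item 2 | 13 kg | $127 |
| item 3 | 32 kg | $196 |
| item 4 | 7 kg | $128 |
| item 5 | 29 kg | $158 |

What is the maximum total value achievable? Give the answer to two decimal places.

778.70

Take in order of value per unit:
- item 4 (128/7 per unit): all 7 → value 128, running total 128.00
- item 2 (127/13 per unit): all 13 → value 127, running total 255.00
- item 3 (196/32 per unit): all 32 → value 196, running total 451.00
- item 5 (158/29 per unit): all 29 → value 158, running total 609.00
- item 1 (175/33 per unit): 32 of 33 → value 32×175/33 = 169.6970, running total 778.70
Total 778.70.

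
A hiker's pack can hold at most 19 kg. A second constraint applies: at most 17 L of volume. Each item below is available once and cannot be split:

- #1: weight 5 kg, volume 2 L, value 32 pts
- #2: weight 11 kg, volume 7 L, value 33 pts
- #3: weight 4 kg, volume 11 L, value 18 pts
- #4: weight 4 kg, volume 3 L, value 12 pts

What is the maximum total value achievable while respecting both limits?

Feasible sets respecting both limits:
- #1+#2: weight 16, volume 9, value 65
- #1+#3+#4: weight 13, volume 16, value 62
- #1+#3: weight 9, volume 13, value 50
- #2+#4: weight 15, volume 10, value 45
Best: 65 pts.

65 pts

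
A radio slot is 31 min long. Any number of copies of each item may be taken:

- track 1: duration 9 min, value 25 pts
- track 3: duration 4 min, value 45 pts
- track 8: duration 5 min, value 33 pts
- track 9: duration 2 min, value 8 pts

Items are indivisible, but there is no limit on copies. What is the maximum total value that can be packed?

Best value-per-unit is track 3 at 45/4; filling with it alone gives 7×45 = 315.
Optimal mix: 7×track 3 + 1×track 9 → duration 30, value 323.

323 pts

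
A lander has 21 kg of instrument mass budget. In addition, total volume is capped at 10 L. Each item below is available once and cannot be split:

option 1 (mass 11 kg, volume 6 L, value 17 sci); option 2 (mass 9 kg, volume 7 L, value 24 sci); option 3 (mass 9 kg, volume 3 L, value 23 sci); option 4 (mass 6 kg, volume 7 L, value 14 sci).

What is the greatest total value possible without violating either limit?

Feasible sets respecting both limits:
- option 2+option 3: mass 18, volume 10, value 47
- option 1+option 3: mass 20, volume 9, value 40
- option 3+option 4: mass 15, volume 10, value 37
- option 2: mass 9, volume 7, value 24
Best: 47 sci.

47 sci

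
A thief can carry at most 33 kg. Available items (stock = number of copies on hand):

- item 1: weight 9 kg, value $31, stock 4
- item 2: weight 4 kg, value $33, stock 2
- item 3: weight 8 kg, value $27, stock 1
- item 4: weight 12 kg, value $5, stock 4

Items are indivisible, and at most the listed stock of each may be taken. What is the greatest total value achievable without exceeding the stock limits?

$128

Top feasible selections:
- 2×item 1 + 2×item 2: weight 26, value 128
- 3×item 1 + 1×item 2: weight 31, value 126
- 1×item 1 + 2×item 2 + 1×item 3: weight 25, value 124
- 2×item 1 + 1×item 2 + 1×item 3: weight 30, value 122
Best: $128.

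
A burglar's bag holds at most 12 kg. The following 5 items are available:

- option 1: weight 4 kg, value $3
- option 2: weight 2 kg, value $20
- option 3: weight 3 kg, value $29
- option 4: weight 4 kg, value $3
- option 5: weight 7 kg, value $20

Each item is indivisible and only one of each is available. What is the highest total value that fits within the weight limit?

This is a 0/1 knapsack; check combinations near the capacity.
- option 2+option 3+option 5: weight 2+3+7=12, value 20+29+20=69
- option 1+option 2+option 3: weight 4+2+3=9, value 3+20+29=52
- option 2+option 3+option 4: weight 2+3+4=9, value 20+29+3=52
- option 2+option 3: weight 2+3=5, value 20+29=49
Best: $69.

$69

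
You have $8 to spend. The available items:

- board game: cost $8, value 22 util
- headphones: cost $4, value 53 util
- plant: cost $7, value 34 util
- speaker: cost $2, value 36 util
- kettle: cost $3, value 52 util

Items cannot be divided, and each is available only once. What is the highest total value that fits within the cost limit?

Check high-value combinations within $8:
- headphones+kettle: cost 4+3=7, value 53+52=105
- headphones+speaker: cost 4+2=6, value 53+36=89
- speaker+kettle: cost 2+3=5, value 36+52=88
- headphones: cost 4, value 53
- kettle: cost 3, value 52
Best: 105 util.

105 util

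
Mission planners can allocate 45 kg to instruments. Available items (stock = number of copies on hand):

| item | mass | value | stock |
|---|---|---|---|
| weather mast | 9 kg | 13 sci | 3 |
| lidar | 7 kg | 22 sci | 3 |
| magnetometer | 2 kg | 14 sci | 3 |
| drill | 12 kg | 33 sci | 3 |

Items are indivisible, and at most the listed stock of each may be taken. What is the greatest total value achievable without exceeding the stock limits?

Best selections within mass 45 and stock limits:
- 2×lidar + 3×magnetometer + 2×drill: mass 44, value 152
- 3×lidar + 3×magnetometer + 1×drill: mass 39, value 141
- 3×magnetometer + 3×drill: mass 42, value 141
- 2×lidar + 2×magnetometer + 2×drill: mass 42, value 138
Best: 152 sci.

152 sci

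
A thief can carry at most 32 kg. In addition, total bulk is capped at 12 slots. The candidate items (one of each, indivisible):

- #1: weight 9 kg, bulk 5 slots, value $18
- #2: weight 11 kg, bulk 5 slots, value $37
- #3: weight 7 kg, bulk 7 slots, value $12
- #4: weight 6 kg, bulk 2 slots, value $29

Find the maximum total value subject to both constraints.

$84

Feasible sets respecting both limits:
- #1+#2+#4: weight 26, bulk 12, value 84
- #2+#4: weight 17, bulk 7, value 66
- #1+#2: weight 20, bulk 10, value 55
Best: $84.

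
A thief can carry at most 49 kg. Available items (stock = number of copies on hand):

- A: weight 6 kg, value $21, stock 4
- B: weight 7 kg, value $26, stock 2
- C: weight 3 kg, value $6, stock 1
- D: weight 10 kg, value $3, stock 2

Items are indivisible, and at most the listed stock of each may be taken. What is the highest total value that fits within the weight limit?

Top feasible selections:
- 4×A + 2×B + 1×C: weight 41, value 142
- 4×A + 2×B + 1×D: weight 48, value 139
- 4×A + 2×B: weight 38, value 136
- 3×A + 2×B + 1×C + 1×D: weight 45, value 124
Best: $142.

$142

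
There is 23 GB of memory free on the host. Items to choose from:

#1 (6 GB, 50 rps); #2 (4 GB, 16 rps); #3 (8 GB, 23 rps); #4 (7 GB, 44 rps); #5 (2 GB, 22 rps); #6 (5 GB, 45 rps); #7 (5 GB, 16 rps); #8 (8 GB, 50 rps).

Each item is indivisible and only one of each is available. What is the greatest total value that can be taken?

Check high-value combinations within 23 GB:
- #1+#5+#6+#8: memory 6+2+5+8=21, value 50+22+45+50=167
- #1+#4+#5+#8: memory 6+7+2+8=23, value 50+44+22+50=166
- #1+#4+#5+#6: memory 6+7+2+5=20, value 50+44+22+45=161
- #4+#5+#6+#8: memory 7+2+5+8=22, value 44+22+45+50=161
Best: 167 rps.

167 rps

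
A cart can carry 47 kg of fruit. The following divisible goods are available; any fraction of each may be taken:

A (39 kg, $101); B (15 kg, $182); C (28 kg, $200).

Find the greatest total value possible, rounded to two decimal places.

392.36

Take in order of value per unit:
- B (182/15 per unit): all 15 → value 182, running total 182.00
- C (200/28 per unit): all 28 → value 200, running total 382.00
- A (101/39 per unit): 4 of 39 → value 4×101/39 = 10.3590, running total 392.36
Total 392.36.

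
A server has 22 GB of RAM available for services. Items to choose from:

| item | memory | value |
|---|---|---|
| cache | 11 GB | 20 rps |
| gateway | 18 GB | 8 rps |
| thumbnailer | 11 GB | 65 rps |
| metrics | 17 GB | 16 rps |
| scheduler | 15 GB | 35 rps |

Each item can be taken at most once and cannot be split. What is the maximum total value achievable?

This is a 0/1 knapsack; check combinations near the capacity.
- cache+thumbnailer: memory 11+11=22, value 20+65=85
- thumbnailer: memory 11, value 65
- scheduler: memory 15, value 35
- cache: memory 11, value 20
Best: 85 rps.

85 rps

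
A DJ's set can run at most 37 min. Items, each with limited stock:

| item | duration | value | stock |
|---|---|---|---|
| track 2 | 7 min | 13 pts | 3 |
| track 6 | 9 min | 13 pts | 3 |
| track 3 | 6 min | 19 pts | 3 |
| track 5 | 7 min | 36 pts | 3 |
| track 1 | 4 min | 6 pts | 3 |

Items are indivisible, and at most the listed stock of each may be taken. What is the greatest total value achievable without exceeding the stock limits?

Best selections within duration 37 and stock limits:
- 2×track 3 + 3×track 5 + 1×track 1: duration 37, value 152
- 2×track 3 + 3×track 5: duration 33, value 146
- 1×track 2 + 1×track 3 + 3×track 5: duration 34, value 140
- 1×track 6 + 1×track 3 + 3×track 5: duration 36, value 140
Best: 152 pts.

152 pts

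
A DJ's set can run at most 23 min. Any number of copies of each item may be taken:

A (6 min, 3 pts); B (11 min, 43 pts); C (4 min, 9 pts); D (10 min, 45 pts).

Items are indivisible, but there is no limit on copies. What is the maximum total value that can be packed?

90 pts

Best value-per-unit is D at 45/10, and filling with it alone uses duration 2×10=20. No mix of the others beats 2×45 = 90.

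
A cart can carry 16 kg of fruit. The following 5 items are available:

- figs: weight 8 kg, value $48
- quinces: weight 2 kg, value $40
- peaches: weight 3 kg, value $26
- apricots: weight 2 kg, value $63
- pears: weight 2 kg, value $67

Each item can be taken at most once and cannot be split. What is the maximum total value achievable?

Check high-value combinations within 16 kg:
- figs+quinces+apricots+pears: weight 8+2+2+2=14, value 48+40+63+67=218
- figs+peaches+apricots+pears: weight 8+3+2+2=15, value 48+26+63+67=204
- quinces+peaches+apricots+pears: weight 2+3+2+2=9, value 40+26+63+67=196
Best: $218.

$218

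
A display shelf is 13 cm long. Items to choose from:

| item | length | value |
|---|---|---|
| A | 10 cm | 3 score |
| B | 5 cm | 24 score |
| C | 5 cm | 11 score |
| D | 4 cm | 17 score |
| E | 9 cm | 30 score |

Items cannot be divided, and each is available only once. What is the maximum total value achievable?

47 score

Check high-value combinations within 13 cm:
- D+E: length 4+9=13, value 17+30=47
- B+D: length 5+4=9, value 24+17=41
- B+C: length 5+5=10, value 24+11=35
- E: length 9, value 30
- C+D: length 5+4=9, value 11+17=28
Best: 47 score.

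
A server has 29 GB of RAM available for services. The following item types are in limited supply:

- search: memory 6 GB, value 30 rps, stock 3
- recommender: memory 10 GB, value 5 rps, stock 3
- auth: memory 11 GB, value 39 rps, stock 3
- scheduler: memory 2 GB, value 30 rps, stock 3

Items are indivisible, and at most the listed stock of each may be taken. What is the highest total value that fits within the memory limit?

Best selections within memory 29 and stock limits:
- 2×search + 1×auth + 3×scheduler: memory 29, value 189
- 3×search + 3×scheduler: memory 24, value 180
- 2×auth + 3×scheduler: memory 28, value 168
- 1×search + 1×auth + 3×scheduler: memory 23, value 159
Best: 189 rps.

189 rps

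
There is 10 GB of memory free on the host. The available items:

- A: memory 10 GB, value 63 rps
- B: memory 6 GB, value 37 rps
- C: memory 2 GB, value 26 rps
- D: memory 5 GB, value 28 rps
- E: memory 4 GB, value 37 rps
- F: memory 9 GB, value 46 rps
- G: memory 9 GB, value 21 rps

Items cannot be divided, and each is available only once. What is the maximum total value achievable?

Check high-value combinations within 10 GB:
- B+E: memory 6+4=10, value 37+37=74
- D+E: memory 5+4=9, value 28+37=65
- C+E: memory 2+4=6, value 26+37=63
- B+C: memory 6+2=8, value 37+26=63
Best: 74 rps.

74 rps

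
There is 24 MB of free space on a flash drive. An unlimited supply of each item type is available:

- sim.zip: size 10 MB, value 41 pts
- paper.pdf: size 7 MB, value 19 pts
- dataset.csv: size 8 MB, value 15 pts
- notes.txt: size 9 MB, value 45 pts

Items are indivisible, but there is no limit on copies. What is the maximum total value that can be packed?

Best value-per-unit is notes.txt at 45/9, and filling with it alone uses size 2×9=18. No mix of the others beats 2×45 = 90.

90 pts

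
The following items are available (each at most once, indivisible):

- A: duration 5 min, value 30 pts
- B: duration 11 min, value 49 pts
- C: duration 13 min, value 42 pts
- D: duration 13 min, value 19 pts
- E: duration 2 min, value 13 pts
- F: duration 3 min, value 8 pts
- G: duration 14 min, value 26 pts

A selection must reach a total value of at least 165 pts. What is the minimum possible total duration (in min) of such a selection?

Subsets with value ≥ 165, sorted by total duration:
- A+B+C+E+F+G: duration 48, value 168
- A+B+C+D+G: duration 56, value 166
- A+B+C+D+E+G: duration 58, value 179
- A+B+C+D+F+G: duration 59, value 174
Minimum duration: 48 min.

48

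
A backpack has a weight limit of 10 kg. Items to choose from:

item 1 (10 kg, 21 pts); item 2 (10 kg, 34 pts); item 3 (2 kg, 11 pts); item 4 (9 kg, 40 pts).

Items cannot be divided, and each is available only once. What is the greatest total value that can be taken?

This is a 0/1 knapsack; check combinations near the capacity.
- item 4: weight 9, value 40
- item 2: weight 10, value 34
- item 1: weight 10, value 21
Best: 40 pts.

40 pts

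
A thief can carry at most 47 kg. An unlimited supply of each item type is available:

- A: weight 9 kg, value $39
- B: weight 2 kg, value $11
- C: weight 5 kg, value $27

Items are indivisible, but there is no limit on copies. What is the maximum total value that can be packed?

$258

Best value-per-unit is B at 11/2; filling with it alone gives 23×11 = 253.
Optimal mix: 21×B + 1×C → weight 47, value 258.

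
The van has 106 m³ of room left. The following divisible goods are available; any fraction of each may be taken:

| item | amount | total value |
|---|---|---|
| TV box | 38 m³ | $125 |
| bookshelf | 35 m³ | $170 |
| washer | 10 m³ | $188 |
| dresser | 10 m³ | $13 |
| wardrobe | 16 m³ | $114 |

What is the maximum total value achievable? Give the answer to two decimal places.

Take in order of value per unit:
- washer (188/10 per unit): all 10 → value 188, running total 188.00
- wardrobe (114/16 per unit): all 16 → value 114, running total 302.00
- bookshelf (170/35 per unit): all 35 → value 170, running total 472.00
- TV box (125/38 per unit): all 38 → value 125, running total 597.00
- dresser (13/10 per unit): 7 of 10 → value 7×13/10 = 9.1000, running total 606.10
Total 606.10.

606.10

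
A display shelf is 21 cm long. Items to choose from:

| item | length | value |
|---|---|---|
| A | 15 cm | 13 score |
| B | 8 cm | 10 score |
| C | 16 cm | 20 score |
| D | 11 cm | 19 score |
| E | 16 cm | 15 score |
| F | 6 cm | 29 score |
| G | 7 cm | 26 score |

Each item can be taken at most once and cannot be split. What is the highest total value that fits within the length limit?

This is a 0/1 knapsack; check combinations near the capacity.
- B+F+G: length 8+6+7=21, value 10+29+26=65
- F+G: length 6+7=13, value 29+26=55
- D+F: length 11+6=17, value 19+29=48
Best: 65 score.

65 score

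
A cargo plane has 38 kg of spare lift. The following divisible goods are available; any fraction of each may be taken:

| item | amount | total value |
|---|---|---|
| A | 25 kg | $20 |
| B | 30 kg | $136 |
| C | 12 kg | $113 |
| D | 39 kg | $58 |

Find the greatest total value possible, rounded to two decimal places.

230.87

Take in order of value per unit:
- C (113/12 per unit): all 12 → value 113, running total 113.00
- B (136/30 per unit): 26 of 30 → value 26×136/30 = 117.8667, running total 230.87
Total 230.87.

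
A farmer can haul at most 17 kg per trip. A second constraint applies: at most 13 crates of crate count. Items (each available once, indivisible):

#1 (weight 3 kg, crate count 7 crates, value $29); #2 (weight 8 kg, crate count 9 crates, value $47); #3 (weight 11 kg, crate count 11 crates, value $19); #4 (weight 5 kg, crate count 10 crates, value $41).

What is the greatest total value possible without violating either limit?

$47

Feasible sets respecting both limits:
- #2: weight 8, crate count 9, value 47
- #4: weight 5, crate count 10, value 41
- #1: weight 3, crate count 7, value 29
- #3: weight 11, crate count 11, value 19
Best: $47.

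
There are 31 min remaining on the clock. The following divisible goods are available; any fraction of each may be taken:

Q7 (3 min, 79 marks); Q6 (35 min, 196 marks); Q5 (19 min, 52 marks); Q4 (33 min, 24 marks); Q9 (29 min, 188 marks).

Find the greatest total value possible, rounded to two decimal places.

Take in order of value per unit:
- Q7 (79/3 per unit): all 3 → value 79, running total 79.00
- Q9 (188/29 per unit): 28 of 29 → value 28×188/29 = 181.5172, running total 260.52
Total 260.52.

260.52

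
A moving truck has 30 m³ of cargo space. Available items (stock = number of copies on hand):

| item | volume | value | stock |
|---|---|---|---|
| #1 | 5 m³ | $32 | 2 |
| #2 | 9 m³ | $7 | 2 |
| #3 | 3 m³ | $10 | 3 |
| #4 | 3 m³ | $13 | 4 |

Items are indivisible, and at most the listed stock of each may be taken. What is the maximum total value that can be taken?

Top feasible selections:
- 2×#1 + 2×#3 + 4×#4: volume 28, value 136
- 2×#1 + 3×#3 + 3×#4: volume 28, value 133
- 2×#1 + 1×#3 + 4×#4: volume 25, value 126
- 2×#1 + 2×#3 + 3×#4: volume 25, value 123
Best: $136.

$136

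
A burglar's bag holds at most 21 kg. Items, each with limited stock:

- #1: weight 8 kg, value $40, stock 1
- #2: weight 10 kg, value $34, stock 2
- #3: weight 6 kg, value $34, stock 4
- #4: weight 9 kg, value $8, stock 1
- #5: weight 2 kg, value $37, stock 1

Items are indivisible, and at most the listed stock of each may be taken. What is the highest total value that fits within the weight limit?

Top feasible selections:
- 3×#3 + 1×#5: weight 20, value 139
- 1×#1 + 1×#3 + 1×#5: weight 16, value 111
- 1×#1 + 1×#2 + 1×#5: weight 20, value 111
Best: $139.

$139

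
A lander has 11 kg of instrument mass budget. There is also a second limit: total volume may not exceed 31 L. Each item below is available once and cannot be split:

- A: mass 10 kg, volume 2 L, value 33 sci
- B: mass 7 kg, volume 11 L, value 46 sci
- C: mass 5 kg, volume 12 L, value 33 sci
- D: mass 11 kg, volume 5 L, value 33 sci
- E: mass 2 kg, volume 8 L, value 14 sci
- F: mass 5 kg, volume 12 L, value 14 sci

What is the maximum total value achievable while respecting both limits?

60 sci

Feasible sets respecting both limits:
- B+E: mass 9, volume 19, value 60
- C+E: mass 7, volume 20, value 47
- C+F: mass 10, volume 24, value 47
Best: 60 sci.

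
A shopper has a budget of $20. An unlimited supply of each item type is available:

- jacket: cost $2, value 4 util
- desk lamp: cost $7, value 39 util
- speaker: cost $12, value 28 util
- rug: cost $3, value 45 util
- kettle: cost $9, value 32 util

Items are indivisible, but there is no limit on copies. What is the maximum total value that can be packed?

274 util

Best value-per-unit is rug at 45/3; filling with it alone gives 6×45 = 270.
Optimal mix: 1×jacket + 6×rug → cost 20, value 274.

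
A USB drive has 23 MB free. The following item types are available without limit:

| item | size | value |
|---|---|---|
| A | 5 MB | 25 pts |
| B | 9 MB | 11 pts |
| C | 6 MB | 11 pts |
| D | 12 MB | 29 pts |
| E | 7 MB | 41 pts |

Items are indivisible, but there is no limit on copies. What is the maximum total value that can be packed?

Best value-per-unit is E at 41/7, and filling with it alone uses size 3×7=21. No mix of the others beats 3×41 = 123.

123 pts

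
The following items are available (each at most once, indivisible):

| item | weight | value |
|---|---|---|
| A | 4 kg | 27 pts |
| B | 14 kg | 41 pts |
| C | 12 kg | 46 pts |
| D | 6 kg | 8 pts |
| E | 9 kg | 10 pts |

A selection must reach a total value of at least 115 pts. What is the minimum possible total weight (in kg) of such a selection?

36

Subsets with value ≥ 115, sorted by total weight:
- A+B+C+D: weight 36, value 122
- A+B+C+E: weight 39, value 124
Minimum weight: 36 kg.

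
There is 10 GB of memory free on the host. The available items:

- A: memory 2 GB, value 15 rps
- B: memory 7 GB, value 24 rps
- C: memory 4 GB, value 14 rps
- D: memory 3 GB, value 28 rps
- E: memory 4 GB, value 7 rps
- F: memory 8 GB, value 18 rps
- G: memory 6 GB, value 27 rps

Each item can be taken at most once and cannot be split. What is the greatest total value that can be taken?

This is a 0/1 knapsack; check combinations near the capacity.
- A+C+D: memory 2+4+3=9, value 15+14+28=57
- D+G: memory 3+6=9, value 28+27=55
- B+D: memory 7+3=10, value 24+28=52
Best: 57 rps.

57 rps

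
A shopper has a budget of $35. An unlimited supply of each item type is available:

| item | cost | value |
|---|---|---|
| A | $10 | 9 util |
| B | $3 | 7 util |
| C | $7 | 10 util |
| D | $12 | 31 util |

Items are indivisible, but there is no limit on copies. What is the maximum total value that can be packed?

83 util

Best value-per-unit is D at 31/12; filling with it alone gives 2×31 = 62.
Optimal mix: 3×B + 2×D → cost 33, value 83.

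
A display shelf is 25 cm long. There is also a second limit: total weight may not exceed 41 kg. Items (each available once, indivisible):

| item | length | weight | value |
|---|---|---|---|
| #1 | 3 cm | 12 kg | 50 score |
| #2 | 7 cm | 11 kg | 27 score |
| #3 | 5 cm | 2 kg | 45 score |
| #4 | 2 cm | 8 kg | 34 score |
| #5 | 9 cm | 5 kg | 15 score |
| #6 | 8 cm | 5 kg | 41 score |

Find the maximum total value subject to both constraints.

Feasible sets respecting both limits:
- #1+#2+#3+#4+#6: length 25, weight 38, value 197
- #1+#3+#4+#6: length 18, weight 27, value 170
- #1+#2+#3+#6: length 23, weight 30, value 163
- #1+#2+#3+#4: length 17, weight 33, value 156
Best: 197 score.

197 score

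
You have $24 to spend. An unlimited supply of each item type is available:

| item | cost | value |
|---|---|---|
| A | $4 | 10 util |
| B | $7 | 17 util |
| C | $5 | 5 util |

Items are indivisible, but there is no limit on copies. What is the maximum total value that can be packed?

60 util

Best value-per-unit is A at 10/4, and filling with it alone uses cost 6×4=24. No mix of the others beats 6×10 = 60.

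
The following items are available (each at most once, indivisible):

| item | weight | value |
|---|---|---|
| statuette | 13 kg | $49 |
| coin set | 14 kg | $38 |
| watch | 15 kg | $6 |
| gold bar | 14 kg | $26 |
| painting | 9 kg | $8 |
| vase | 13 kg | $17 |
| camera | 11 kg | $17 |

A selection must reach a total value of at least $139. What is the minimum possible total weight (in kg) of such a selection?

Subsets with value ≥ 139, sorted by total weight:
- statuette+coin set+gold bar+vase+camera: weight 65, value 147
- statuette+coin set+gold bar+painting+vase+camera: weight 74, value 155
- statuette+coin set+watch+gold bar+painting+camera: weight 76, value 144
- statuette+coin set+watch+gold bar+painting+vase: weight 78, value 144
Minimum weight: 65 kg.

65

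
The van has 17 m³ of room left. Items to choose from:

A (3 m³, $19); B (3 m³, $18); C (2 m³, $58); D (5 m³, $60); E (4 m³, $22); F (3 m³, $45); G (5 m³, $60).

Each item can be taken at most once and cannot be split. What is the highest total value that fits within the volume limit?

$223

Check high-value combinations within 17 m³:
- C+D+F+G: volume 2+5+3+5=15, value 58+60+45+60=223
- A+C+D+E+F: volume 3+2+5+4+3=17, value 19+58+60+22+45=204
- A+C+E+F+G: volume 3+2+4+3+5=17, value 19+58+22+45+60=204
Best: $223.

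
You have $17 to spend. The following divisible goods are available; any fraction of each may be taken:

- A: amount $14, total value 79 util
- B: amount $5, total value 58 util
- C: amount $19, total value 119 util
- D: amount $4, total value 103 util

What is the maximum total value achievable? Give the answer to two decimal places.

211.11

Take in order of value per unit:
- D (103/4 per unit): all 4 → value 103, running total 103.00
- B (58/5 per unit): all 5 → value 58, running total 161.00
- C (119/19 per unit): 8 of 19 → value 8×119/19 = 50.1053, running total 211.11
Total 211.11.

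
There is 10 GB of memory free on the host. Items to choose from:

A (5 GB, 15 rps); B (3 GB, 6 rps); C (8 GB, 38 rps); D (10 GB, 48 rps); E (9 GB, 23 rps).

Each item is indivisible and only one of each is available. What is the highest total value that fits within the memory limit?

Check high-value combinations within 10 GB:
- D: memory 10, value 48
- C: memory 8, value 38
- E: memory 9, value 23
- A+B: memory 5+3=8, value 15+6=21
- A: memory 5, value 15
Best: 48 rps.

48 rps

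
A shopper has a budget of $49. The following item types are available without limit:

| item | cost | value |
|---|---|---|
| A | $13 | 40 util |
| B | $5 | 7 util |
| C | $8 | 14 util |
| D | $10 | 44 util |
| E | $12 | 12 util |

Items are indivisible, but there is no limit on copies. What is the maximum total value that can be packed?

190 util

Best value-per-unit is D at 44/10; filling with it alone gives 4×44 = 176.
Optimal mix: 1×C + 4×D → cost 48, value 190.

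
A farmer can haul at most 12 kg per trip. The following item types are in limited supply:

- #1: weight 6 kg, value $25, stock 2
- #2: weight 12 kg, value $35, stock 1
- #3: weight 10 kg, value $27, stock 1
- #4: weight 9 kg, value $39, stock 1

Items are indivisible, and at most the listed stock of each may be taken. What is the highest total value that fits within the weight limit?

Best selections within weight 12 and stock limits:
- 2×#1: weight 12, value 50
- 1×#4: weight 9, value 39
Best: $50.

$50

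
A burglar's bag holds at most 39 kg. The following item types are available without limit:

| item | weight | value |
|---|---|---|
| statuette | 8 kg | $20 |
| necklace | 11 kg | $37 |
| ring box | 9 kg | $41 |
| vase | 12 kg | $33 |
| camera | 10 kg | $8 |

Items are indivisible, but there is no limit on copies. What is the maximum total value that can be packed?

Best value-per-unit is ring box at 41/9, and filling with it alone uses weight 4×9=36. No mix of the others beats 4×41 = 164.

$164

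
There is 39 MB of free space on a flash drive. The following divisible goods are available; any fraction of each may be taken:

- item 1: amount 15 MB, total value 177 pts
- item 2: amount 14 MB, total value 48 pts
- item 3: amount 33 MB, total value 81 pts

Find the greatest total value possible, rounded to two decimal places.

249.55

Take in order of value per unit:
- item 1 (177/15 per unit): all 15 → value 177, running total 177.00
- item 2 (48/14 per unit): all 14 → value 48, running total 225.00
- item 3 (81/33 per unit): 10 of 33 → value 10×81/33 = 24.5455, running total 249.55
Total 249.55.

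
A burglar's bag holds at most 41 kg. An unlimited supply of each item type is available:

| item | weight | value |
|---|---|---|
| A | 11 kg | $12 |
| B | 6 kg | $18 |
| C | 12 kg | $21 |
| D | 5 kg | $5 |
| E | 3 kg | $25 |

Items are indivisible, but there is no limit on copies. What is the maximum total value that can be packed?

Best value-per-unit is E at 25/3, and filling with it alone uses weight 13×3=39. No mix of the others beats 13×25 = 325.

$325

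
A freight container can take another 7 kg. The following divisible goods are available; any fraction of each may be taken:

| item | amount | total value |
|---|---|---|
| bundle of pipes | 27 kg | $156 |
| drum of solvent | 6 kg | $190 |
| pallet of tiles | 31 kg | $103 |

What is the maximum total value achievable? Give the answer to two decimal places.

195.78

Take in order of value per unit:
- drum of solvent (190/6 per unit): all 6 → value 190, running total 190.00
- bundle of pipes (156/27 per unit): 1 of 27 → value 1×156/27 = 5.7778, running total 195.78
Total 195.78.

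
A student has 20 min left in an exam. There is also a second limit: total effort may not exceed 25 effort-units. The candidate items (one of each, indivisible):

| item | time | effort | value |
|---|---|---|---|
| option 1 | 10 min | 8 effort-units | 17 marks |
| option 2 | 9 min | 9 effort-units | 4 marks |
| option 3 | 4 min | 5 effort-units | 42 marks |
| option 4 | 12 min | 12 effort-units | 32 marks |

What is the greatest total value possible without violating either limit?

Feasible sets respecting both limits:
- option 3+option 4: time 16, effort 17, value 74
- option 1+option 3: time 14, effort 13, value 59
- option 2+option 3: time 13, effort 14, value 46
Best: 74 marks.

74 marks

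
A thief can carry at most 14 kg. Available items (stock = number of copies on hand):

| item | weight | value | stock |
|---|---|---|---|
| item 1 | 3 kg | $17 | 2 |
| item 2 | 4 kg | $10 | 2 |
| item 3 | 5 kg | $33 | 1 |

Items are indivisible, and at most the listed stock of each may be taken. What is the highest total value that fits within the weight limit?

$67

Best selections within weight 14 and stock limits:
- 2×item 1 + 1×item 3: weight 11, value 67
- 1×item 1 + 1×item 2 + 1×item 3: weight 12, value 60
- 2×item 1 + 2×item 2: weight 14, value 54
- 2×item 2 + 1×item 3: weight 13, value 53
Best: $67.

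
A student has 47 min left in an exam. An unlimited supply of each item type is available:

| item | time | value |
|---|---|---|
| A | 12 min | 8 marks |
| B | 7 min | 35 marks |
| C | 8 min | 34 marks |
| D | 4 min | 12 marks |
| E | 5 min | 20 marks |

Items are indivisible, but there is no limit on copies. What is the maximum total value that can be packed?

230 marks

Best value-per-unit is B at 35/7; filling with it alone gives 6×35 = 210.
Optimal mix: 6×B + 1×E → time 47, value 230.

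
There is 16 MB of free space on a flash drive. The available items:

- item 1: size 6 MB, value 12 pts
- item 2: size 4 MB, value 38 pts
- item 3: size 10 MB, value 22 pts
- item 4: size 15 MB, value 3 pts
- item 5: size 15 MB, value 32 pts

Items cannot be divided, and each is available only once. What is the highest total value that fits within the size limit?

This is a 0/1 knapsack; check combinations near the capacity.
- item 2+item 3: size 4+10=14, value 38+22=60
- item 1+item 2: size 6+4=10, value 12+38=50
- item 2: size 4, value 38
- item 1+item 3: size 6+10=16, value 12+22=34
Best: 60 pts.

60 pts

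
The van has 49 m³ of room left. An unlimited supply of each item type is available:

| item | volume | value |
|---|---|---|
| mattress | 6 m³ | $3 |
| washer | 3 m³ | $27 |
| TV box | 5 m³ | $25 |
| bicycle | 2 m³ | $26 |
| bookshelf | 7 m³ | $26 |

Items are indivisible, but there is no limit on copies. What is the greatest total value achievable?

$625

Best value-per-unit is bicycle at 26/2; filling with it alone gives 24×26 = 624.
Optimal mix: 1×washer + 23×bicycle → volume 49, value 625.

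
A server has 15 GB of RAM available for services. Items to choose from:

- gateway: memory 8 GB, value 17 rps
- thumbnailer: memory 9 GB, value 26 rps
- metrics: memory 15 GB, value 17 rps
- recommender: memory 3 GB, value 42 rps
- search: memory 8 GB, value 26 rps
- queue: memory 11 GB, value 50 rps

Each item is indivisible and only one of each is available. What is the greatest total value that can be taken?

92 rps

This is a 0/1 knapsack; check combinations near the capacity.
- recommender+queue: memory 3+11=14, value 42+50=92
- recommender+search: memory 3+8=11, value 42+26=68
- thumbnailer+recommender: memory 9+3=12, value 26+42=68
Best: 92 rps.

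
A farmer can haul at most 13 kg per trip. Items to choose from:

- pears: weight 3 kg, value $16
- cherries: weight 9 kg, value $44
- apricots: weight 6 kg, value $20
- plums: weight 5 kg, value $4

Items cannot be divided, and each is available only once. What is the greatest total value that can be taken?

This is a 0/1 knapsack; check combinations near the capacity.
- pears+cherries: weight 3+9=12, value 16+44=60
- cherries: weight 9, value 44
- pears+apricots: weight 3+6=9, value 16+20=36
- apricots+plums: weight 6+5=11, value 20+4=24
- apricots: weight 6, value 20
Best: $60.

$60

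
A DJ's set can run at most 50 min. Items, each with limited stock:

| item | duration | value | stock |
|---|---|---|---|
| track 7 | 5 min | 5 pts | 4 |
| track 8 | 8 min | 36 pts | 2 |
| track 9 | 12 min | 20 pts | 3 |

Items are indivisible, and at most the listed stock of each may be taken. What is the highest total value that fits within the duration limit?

Best selections within duration 50 and stock limits:
- 2×track 7 + 2×track 8 + 2×track 9: duration 50, value 122
- 1×track 7 + 2×track 8 + 2×track 9: duration 45, value 117
- 2×track 8 + 2×track 9: duration 40, value 112
Best: 122 pts.

122 pts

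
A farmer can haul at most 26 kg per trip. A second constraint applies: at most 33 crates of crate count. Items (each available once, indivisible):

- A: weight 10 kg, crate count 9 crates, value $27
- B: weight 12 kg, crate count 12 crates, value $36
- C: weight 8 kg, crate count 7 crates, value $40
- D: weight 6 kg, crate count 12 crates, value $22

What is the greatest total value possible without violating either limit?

$98

Feasible sets respecting both limits:
- B+C+D: weight 26, crate count 31, value 98
- A+C+D: weight 24, crate count 28, value 89
- B+C: weight 20, crate count 19, value 76
Best: $98.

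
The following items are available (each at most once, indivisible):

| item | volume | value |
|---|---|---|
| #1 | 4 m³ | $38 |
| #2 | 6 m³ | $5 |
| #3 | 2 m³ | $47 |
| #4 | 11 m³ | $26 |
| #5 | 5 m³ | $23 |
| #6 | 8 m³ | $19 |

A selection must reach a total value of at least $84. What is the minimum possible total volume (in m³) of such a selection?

Subsets with value ≥ 84, sorted by total volume:
- #1+#3: volume 6, value 85
- #1+#3+#5: volume 11, value 108
Minimum volume: 6 m³.

6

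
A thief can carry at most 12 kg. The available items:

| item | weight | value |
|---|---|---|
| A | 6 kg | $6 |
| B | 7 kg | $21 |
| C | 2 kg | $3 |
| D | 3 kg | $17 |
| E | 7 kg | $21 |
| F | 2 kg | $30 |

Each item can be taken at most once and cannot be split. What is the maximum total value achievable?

Check high-value combinations within 12 kg:
- B+D+F: weight 7+3+2=12, value 21+17+30=68
- D+E+F: weight 3+7+2=12, value 17+21+30=68
- B+C+F: weight 7+2+2=11, value 21+3+30=54
Best: $68.

$68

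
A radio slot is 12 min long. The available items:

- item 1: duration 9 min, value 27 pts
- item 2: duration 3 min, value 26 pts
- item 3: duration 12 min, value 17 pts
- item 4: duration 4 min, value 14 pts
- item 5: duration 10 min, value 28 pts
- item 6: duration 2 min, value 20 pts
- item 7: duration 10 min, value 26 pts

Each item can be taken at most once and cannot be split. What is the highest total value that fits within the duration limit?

Check high-value combinations within 12 min:
- item 2+item 4+item 6: duration 3+4+2=9, value 26+14+20=60
- item 1+item 2: duration 9+3=12, value 27+26=53
- item 5+item 6: duration 10+2=12, value 28+20=48
- item 1+item 6: duration 9+2=11, value 27+20=47
- item 2+item 6: duration 3+2=5, value 26+20=46
Best: 60 pts.

60 pts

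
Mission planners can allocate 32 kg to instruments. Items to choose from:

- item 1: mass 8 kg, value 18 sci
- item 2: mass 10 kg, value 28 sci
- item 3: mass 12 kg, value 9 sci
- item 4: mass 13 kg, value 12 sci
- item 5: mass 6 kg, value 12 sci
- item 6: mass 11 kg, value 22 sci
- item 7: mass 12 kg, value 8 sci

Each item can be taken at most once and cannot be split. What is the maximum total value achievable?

Check high-value combinations within 32 kg:
- item 1+item 2+item 6: mass 8+10+11=29, value 18+28+22=68
- item 2+item 5+item 6: mass 10+6+11=27, value 28+12+22=62
- item 1+item 2+item 5: mass 8+10+6=24, value 18+28+12=58
- item 1+item 2+item 4: mass 8+10+13=31, value 18+28+12=58
Best: 68 sci.

68 sci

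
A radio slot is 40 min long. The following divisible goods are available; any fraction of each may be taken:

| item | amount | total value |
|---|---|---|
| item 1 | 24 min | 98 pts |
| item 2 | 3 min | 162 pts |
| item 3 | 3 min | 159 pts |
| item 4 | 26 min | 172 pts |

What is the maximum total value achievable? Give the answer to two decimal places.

525.67

Take in order of value per unit:
- item 2 (162/3 per unit): all 3 → value 162, running total 162.00
- item 3 (159/3 per unit): all 3 → value 159, running total 321.00
- item 4 (172/26 per unit): all 26 → value 172, running total 493.00
- item 1 (98/24 per unit): 8 of 24 → value 8×98/24 = 32.6667, running total 525.67
Total 525.67.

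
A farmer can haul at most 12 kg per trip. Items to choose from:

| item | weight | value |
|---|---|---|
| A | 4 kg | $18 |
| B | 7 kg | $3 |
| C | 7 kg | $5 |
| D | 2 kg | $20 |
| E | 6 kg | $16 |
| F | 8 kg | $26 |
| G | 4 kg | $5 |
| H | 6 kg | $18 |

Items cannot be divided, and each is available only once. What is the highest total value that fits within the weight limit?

Check high-value combinations within 12 kg:
- A+D+H: weight 4+2+6=12, value 18+20+18=56
- A+D+E: weight 4+2+6=12, value 18+20+16=54
- D+F: weight 2+8=10, value 20+26=46
- A+F: weight 4+8=12, value 18+26=44
- A+D+G: weight 4+2+4=10, value 18+20+5=43
Best: $56.

$56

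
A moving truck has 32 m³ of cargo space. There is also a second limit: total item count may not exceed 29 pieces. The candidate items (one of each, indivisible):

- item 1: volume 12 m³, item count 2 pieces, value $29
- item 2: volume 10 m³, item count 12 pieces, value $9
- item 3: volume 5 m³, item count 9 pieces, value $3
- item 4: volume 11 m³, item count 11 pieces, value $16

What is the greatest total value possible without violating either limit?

Feasible sets respecting both limits:
- item 1+item 3+item 4: volume 28, item count 22, value 48
- item 1+item 4: volume 23, item count 13, value 45
- item 1+item 2+item 3: volume 27, item count 23, value 41
Best: $48.

$48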